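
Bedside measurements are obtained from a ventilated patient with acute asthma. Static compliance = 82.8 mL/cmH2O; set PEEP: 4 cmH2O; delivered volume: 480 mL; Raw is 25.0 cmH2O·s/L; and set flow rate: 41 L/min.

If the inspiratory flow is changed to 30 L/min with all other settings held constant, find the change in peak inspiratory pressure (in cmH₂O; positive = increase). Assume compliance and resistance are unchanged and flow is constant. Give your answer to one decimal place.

-4.6

Flow: 41 L/min ÷ 60 = 0.6833 L/s.
New flow: 30 L/min ÷ 60 = 0.5 L/s.
PIP = Vt/C + R·V̇ + PEEP (constant-flow equation of motion).
Only the resistive term changes: ΔPIP = R × ΔV̇ = 25.0 × (0.5 − 0.6833) = 25.0 × -0.1833 = -4.583 cmH2O.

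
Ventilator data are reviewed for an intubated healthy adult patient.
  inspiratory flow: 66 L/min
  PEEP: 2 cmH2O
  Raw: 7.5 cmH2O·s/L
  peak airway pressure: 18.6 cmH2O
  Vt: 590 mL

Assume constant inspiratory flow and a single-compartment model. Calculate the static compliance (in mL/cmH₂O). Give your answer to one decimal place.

70.7

Flow: 66 L/min ÷ 60 = 1.1 L/s.
Equation of motion (constant flow): PIP = Vt/C + R·V̇ + PEEP.
Vt/C = PIP − R·V̇ − PEEP = 18.6 − 7.5×1.1 − 2 = 18.6 − 8.25 − 2 = 8.35 cmH2O.
C = Vt / 8.35 = 590 / 8.35 = 70.659 mL/cmH2O.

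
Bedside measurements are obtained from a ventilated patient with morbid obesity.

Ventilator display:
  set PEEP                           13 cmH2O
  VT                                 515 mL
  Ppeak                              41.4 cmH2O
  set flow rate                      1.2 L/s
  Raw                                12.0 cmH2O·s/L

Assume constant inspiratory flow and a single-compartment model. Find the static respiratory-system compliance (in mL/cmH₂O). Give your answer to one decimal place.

Equation of motion (constant flow): PIP = Vt/C + R·V̇ + PEEP.
Vt/C = PIP − R·V̇ − PEEP = 41.4 − 12.0×1.2 − 13 = 41.4 − 14.4 − 13 = 14.0 cmH2O.
C = Vt / 14.0 = 515 / 14.0 = 36.786 mL/cmH2O.

36.8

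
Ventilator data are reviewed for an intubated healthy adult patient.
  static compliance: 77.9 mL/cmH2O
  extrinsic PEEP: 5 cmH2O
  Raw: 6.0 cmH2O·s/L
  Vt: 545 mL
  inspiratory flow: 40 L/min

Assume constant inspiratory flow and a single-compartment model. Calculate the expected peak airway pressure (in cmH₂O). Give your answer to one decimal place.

Flow: 40 L/min ÷ 60 = 0.6667 L/s.
Equation of motion (constant flow): PIP = Vt/C + R·V̇ + PEEP.
PIP = 545/77.9 + 6.0×0.6667 + 5 = 6.996 + 4.0 + 5 = 15.996 cmH2O.

16.0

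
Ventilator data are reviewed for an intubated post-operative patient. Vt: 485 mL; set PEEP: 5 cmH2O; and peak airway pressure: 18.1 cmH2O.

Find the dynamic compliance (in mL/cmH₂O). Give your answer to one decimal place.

Dynamic compliance = Vt / (PIP − PEEP) = 485 / (18.1 − 5) = 485 / 13.1 = 37.023 mL/cmH2O.

37.0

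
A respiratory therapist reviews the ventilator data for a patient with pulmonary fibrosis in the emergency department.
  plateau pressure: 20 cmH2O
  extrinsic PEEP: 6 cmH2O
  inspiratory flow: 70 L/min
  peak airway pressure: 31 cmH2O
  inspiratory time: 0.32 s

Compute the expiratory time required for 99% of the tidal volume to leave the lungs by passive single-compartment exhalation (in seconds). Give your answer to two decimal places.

1.16

Flow: 70 L/min ÷ 60 = 1.1667 L/s.
Vt = flow × Ti = 1.1667 L/s × 0.32 s × 1000 mL/L = 373.34 mL.
R = (PIP − Pplat)/V̇ = (31 − 20) / 1.1667 = 11.0/1.1667 = 9.428 cmH2O·s/L.
C = Vt/(Pplat − PEEP) = 373.34 / (20 − 6) = 373.34/14.0 = 26.667 mL/cmH2O.
τ = R × C = 9.428 × 0.02667 L/cmH2O = 0.2514 s.
t = −τ·ln(1 − 0.99) = −0.2514·ln(0.01) = 1.158 s.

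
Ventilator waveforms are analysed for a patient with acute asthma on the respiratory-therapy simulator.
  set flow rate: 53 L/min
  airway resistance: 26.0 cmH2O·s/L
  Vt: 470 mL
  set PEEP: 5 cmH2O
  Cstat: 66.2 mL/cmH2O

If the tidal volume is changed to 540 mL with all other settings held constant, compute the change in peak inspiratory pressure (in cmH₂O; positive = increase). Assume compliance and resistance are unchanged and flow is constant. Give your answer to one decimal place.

1.1

PIP = Vt/C + R·V̇ + PEEP (constant-flow equation of motion).
Only the elastic term changes: ΔPIP = ΔVt / C = (540 − 470) / 66.2 = 1.057 cmH2O.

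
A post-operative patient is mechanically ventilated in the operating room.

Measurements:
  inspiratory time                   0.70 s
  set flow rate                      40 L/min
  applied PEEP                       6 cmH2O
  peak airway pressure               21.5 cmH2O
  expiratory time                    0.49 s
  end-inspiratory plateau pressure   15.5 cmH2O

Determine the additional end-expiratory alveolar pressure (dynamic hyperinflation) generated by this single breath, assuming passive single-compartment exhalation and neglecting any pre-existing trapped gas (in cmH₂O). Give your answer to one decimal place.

3.1

Flow: 40 L/min ÷ 60 = 0.6667 L/s.
Vt = flow × Ti = 0.6667 L/s × 0.70 s × 1000 mL/L = 466.69 mL.
R = (PIP − Pplat)/V̇ = (21.5 − 15.5) / 0.6667 = 6.0/0.6667 = 9.0 cmH2O·s/L.
C = Vt/(Pplat − PEEP) = 466.69 / (15.5 − 6) = 466.69/9.5 = 49.125 mL/cmH2O.
τ = R × C = 9.0 × 0.04913 L/cmH2O = 0.4422 s.
Fraction remaining = e^(−Te/τ) = e^(−0.49/0.4422) = 0.3302; trapped volume = 466.69 × 0.3302 = 154.1 mL.
Additional alveolar pressure from trapping ≈ V_trapped / C = 154.1 / 49.125 = 3.137 cmH2O.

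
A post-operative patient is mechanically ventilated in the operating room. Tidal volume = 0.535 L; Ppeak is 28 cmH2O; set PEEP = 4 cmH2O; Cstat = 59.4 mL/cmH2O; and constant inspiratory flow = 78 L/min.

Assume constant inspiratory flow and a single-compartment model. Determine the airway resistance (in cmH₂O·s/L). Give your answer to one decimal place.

Flow: 78 L/min ÷ 60 = 1.3 L/s.
Equation of motion (constant flow): PIP = Vt/C + R·V̇ + PEEP.
R·V̇ = PIP − Vt/C − PEEP = 28 − 535/59.4 − 4 = 28 − 9.007 − 4 = 14.993 cmH2O.
R = 14.993 / 1.3 = 11.533 cmH2O·s/L.

11.5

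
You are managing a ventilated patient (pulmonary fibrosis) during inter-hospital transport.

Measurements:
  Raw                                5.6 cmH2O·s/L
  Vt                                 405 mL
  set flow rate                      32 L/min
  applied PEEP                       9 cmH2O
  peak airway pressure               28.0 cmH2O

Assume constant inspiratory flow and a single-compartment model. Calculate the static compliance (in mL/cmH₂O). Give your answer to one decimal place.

Flow: 32 L/min ÷ 60 = 0.5333 L/s.
Equation of motion (constant flow): PIP = Vt/C + R·V̇ + PEEP.
Vt/C = PIP − R·V̇ − PEEP = 28.0 − 5.6×0.5333 − 9 = 28.0 − 2.986 − 9 = 16.014 cmH2O.
C = Vt / 16.014 = 405 / 16.014 = 25.29 mL/cmH2O.

25.3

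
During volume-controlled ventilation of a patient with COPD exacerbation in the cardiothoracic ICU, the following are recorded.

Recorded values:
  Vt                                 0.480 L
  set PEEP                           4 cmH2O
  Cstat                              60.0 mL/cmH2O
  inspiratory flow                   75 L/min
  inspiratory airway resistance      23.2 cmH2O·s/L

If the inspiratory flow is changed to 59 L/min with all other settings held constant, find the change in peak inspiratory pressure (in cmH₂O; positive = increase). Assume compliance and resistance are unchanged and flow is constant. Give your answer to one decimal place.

-6.2

Flow: 75 L/min ÷ 60 = 1.25 L/s.
New flow: 59 L/min ÷ 60 = 0.9833 L/s.
PIP = Vt/C + R·V̇ + PEEP (constant-flow equation of motion).
Only the resistive term changes: ΔPIP = R × ΔV̇ = 23.2 × (0.9833 − 1.25) = 23.2 × -0.2667 = -6.187 cmH2O.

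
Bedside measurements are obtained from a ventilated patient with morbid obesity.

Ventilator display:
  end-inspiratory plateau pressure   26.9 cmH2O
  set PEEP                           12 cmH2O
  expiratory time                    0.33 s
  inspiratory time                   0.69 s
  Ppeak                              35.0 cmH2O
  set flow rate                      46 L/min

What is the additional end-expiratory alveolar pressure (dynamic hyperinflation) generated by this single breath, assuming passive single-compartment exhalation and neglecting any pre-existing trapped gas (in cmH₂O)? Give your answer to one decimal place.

6.2

Flow: 46 L/min ÷ 60 = 0.7667 L/s.
Vt = flow × Ti = 0.7667 L/s × 0.69 s × 1000 mL/L = 529.02 mL.
R = (PIP − Pplat)/V̇ = (35.0 − 26.9) / 0.7667 = 8.1/0.7667 = 10.565 cmH2O·s/L.
C = Vt/(Pplat − PEEP) = 529.02 / (26.9 − 12) = 529.02/14.9 = 35.505 mL/cmH2O.
τ = R × C = 10.565 × 0.03551 L/cmH2O = 0.3752 s.
Fraction remaining = e^(−Te/τ) = e^(−0.33/0.3752) = 0.415; trapped volume = 529.02 × 0.415 = 219.54 mL.
Additional alveolar pressure from trapping ≈ V_trapped / C = 219.54 / 35.505 = 6.183 cmH2O.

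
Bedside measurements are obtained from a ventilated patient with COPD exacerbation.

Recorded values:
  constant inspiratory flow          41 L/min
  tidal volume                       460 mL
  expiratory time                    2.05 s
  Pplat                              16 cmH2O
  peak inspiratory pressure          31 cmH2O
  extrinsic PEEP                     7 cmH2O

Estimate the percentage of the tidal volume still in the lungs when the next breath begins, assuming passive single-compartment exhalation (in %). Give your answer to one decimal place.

16.1

Flow: 41 L/min ÷ 60 = 0.6833 L/s.
R = (PIP − Pplat)/V̇ = (31 − 16) / 0.6833 = 15.0/0.6833 = 21.952 cmH2O·s/L.
C = Vt/(Pplat − PEEP) = 460.0 / (16 − 7) = 460.0/9.0 = 51.111 mL/cmH2O.
τ = R × C = 21.952 × 0.05111 L/cmH2O = 1.122 s.
Fraction remaining at end-expiration = e^(−Te/τ) = e^(−2.05/1.122) = 0.1609 → 16.09%.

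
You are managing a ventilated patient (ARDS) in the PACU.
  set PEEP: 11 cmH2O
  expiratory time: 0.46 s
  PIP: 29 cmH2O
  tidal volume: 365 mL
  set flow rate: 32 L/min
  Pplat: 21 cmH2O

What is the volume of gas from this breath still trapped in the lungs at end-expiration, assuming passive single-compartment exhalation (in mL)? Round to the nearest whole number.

Flow: 32 L/min ÷ 60 = 0.5333 L/s.
R = (PIP − Pplat)/V̇ = (29 − 21) / 0.5333 = 8.0/0.5333 = 15.001 cmH2O·s/L.
C = Vt/(Pplat − PEEP) = 365.0 / (21 − 11) = 365.0/10.0 = 36.5 mL/cmH2O.
τ = R × C = 15.001 × 0.0365 L/cmH2O = 0.5475 s.
Fraction remaining = e^(−Te/τ) = e^(−0.46/0.5475) = 0.4316.
Trapped volume = 365.0 × 0.4316 = 157.53 mL.

158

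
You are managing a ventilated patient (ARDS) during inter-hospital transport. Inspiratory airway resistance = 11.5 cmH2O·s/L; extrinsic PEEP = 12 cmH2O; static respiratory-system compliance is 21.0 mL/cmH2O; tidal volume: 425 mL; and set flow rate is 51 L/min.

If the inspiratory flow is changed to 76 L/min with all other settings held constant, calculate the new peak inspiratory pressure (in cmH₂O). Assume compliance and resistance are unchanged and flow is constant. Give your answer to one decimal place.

Flow: 51 L/min ÷ 60 = 0.85 L/s.
New flow: 76 L/min ÷ 60 = 1.2667 L/s.
PIP = Vt/C + R·V̇ + PEEP (constant-flow equation of motion).
Only the resistive term changes: ΔPIP = R × ΔV̇ = 11.5 × (1.2667 − 0.85) = 11.5 × 0.4167 = 4.792 cmH2O.
Original PIP = 425/21.0 + 11.5×0.85 + 12 = 42.013 cmH2O; new PIP = 42.013 + (4.792) = 46.805 cmH2O.

46.8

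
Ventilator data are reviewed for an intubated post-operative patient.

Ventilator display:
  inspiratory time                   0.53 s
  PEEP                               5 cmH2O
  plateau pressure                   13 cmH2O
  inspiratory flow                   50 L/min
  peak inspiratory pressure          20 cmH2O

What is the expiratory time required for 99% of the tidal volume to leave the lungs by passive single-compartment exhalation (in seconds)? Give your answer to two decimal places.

Flow: 50 L/min ÷ 60 = 0.8333 L/s.
Vt = flow × Ti = 0.8333 L/s × 0.53 s × 1000 mL/L = 441.65 mL.
R = (PIP − Pplat)/V̇ = (20 − 13) / 0.8333 = 7.0/0.8333 = 8.4 cmH2O·s/L.
C = Vt/(Pplat − PEEP) = 441.65 / (13 − 5) = 441.65/8.0 = 55.206 mL/cmH2O.
τ = R × C = 8.4 × 0.05521 L/cmH2O = 0.4638 s.
t = −τ·ln(1 − 0.99) = −0.4638·ln(0.01) = 2.136 s.

2.14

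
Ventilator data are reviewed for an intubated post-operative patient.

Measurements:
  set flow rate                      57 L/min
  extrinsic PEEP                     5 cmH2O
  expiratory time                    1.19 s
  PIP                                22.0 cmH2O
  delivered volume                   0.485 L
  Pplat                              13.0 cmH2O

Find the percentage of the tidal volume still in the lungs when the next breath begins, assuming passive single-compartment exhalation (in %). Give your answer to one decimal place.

Flow: 57 L/min ÷ 60 = 0.95 L/s.
R = (PIP − Pplat)/V̇ = (22.0 − 13.0) / 0.95 = 9.0/0.95 = 9.474 cmH2O·s/L.
C = Vt/(Pplat − PEEP) = 485.0 / (13.0 − 5) = 485.0/8.0 = 60.625 mL/cmH2O.
τ = R × C = 9.474 × 0.06063 L/cmH2O = 0.5744 s.
Fraction remaining at end-expiration = e^(−Te/τ) = e^(−1.19/0.5744) = 0.126 → 12.6%.

12.6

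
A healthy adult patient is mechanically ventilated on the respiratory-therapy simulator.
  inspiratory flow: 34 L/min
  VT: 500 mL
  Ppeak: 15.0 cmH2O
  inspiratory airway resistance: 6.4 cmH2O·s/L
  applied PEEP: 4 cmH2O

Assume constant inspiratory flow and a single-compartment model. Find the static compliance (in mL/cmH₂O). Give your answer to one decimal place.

Flow: 34 L/min ÷ 60 = 0.5667 L/s.
Equation of motion (constant flow): PIP = Vt/C + R·V̇ + PEEP.
Vt/C = PIP − R·V̇ − PEEP = 15.0 − 6.4×0.5667 − 4 = 15.0 − 3.627 − 4 = 7.373 cmH2O.
C = Vt / 7.373 = 500 / 7.373 = 67.815 mL/cmH2O.

67.8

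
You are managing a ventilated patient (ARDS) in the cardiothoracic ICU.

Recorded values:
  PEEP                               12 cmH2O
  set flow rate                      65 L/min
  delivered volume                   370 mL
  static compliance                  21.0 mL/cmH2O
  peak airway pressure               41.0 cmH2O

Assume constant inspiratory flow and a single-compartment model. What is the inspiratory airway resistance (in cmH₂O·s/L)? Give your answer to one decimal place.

Flow: 65 L/min ÷ 60 = 1.0833 L/s.
Equation of motion (constant flow): PIP = Vt/C + R·V̇ + PEEP.
R·V̇ = PIP − Vt/C − PEEP = 41.0 − 370/21.0 − 12 = 41.0 − 17.619 − 12 = 11.381 cmH2O.
R = 11.381 / 1.0833 = 10.506 cmH2O·s/L.

10.5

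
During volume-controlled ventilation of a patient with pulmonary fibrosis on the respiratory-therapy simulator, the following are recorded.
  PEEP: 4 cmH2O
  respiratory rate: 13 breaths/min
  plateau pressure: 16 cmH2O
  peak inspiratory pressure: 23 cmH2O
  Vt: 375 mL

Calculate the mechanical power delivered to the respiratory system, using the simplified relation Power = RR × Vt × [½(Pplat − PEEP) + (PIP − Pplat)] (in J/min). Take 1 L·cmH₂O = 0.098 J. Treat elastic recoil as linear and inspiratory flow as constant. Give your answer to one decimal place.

Per-breath work = Vt × [½(Pplat−PEEP) + (PIP−Pplat)] = 0.375 × [0.5×12.0 + 7.0] = 0.375 × 13.0 = 4.875 L·cmH2O.
Power = 13 × 4.875 = 63.375 L·cmH2O/min.
× 0.098 J/(L·cmH2O) → 6.211 J/min.

6.2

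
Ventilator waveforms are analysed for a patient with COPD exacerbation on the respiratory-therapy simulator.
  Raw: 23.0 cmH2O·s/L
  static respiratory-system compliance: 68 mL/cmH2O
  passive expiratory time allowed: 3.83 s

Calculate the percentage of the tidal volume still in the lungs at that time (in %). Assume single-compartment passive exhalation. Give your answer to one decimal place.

τ = R × C = 23.0 × 68 mL/cmH2O = 23.0 × 0.068 L/cmH2O = 1.564 s.
Passive exhalation: V(t)/V₀ = e^(−t/τ) = e^(−3.83/1.564) = 0.08639.
Fraction remaining = 0.08639 → 8.639%.

8.6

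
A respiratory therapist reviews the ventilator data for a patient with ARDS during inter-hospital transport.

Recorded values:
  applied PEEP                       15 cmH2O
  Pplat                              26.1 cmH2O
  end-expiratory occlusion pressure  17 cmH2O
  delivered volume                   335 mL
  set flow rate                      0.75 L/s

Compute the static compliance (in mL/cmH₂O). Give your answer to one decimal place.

End-expiratory occlusion gives total PEEP = 17 cmH2O (intrinsic PEEP = 17 − 15 = 2). Use total PEEP for the elastic gradient.
Cstat = Vt / (Pplat − PEEPtotal) = 335 / (26.1 − 17) = 335 / 9.1 = 36.813 mL/cmH2O.

36.8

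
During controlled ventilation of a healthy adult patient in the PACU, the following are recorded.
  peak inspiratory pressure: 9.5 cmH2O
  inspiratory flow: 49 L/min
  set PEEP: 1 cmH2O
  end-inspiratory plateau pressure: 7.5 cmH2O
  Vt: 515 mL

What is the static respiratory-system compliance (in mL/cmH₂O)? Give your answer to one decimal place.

Cstat = Vt / (Pplat − PEEP) = 515 / (7.5 − 1) = 515 / 6.5 = 79.231 mL/cmH2O.

79.2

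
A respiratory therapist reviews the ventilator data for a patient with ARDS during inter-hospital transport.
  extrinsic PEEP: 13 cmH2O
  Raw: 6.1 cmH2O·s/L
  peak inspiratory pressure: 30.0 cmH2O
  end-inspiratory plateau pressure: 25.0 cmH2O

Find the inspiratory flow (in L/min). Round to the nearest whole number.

flow = (PIP − Pplat) / Raw = (30.0 − 25.0) / 6.1 = 0.8197 L/s × 60 = 49.182 L/min.

49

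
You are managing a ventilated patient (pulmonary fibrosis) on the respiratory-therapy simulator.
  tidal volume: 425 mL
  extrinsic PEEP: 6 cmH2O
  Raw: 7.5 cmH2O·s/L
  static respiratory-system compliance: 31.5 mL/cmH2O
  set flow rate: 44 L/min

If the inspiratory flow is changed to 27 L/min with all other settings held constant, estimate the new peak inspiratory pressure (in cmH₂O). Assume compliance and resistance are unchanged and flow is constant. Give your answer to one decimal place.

Flow: 44 L/min ÷ 60 = 0.7333 L/s.
New flow: 27 L/min ÷ 60 = 0.45 L/s.
PIP = Vt/C + R·V̇ + PEEP (constant-flow equation of motion).
Only the resistive term changes: ΔPIP = R × ΔV̇ = 7.5 × (0.45 − 0.7333) = 7.5 × -0.2833 = -2.125 cmH2O.
Original PIP = 425/31.5 + 7.5×0.7333 + 6 = 24.992 cmH2O; new PIP = 24.992 + (-2.125) = 22.867 cmH2O.

22.9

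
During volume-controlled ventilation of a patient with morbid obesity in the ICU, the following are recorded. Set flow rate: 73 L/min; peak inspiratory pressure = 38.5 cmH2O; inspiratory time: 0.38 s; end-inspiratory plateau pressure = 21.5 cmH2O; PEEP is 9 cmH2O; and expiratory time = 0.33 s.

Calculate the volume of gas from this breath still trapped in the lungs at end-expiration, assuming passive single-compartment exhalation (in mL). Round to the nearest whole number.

Flow: 73 L/min ÷ 60 = 1.2167 L/s.
Vt = flow × Ti = 1.2167 L/s × 0.38 s × 1000 mL/L = 462.35 mL.
R = (PIP − Pplat)/V̇ = (38.5 − 21.5) / 1.2167 = 17.0/1.2167 = 13.972 cmH2O·s/L.
C = Vt/(Pplat − PEEP) = 462.35 / (21.5 − 9) = 462.35/12.5 = 36.988 mL/cmH2O.
τ = R × C = 13.972 × 0.03699 L/cmH2O = 0.5168 s.
Fraction remaining = e^(−Te/τ) = e^(−0.33/0.5168) = 0.5281.
Trapped volume = 462.35 × 0.5281 = 244.17 mL.

244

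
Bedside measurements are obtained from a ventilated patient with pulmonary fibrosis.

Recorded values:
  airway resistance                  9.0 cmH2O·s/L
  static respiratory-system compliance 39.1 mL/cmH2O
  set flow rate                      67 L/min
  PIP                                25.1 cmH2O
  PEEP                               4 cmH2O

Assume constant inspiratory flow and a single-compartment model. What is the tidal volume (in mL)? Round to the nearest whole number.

432

Flow: 67 L/min ÷ 60 = 1.1167 L/s.
Equation of motion (constant flow): PIP = Vt/C + R·V̇ + PEEP.
Vt/C = PIP − R·V̇ − PEEP = 25.1 − 10.05 − 4 = 11.05 cmH2O.
Vt = C × 11.05 = 39.1 × 11.05 = 432.06 mL.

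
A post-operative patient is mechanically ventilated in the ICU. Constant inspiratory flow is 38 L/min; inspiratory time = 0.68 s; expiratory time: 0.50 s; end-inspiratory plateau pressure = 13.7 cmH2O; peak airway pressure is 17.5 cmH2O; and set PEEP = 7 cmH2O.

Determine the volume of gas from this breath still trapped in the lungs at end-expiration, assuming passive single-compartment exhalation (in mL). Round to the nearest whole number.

118

Flow: 38 L/min ÷ 60 = 0.6333 L/s.
Vt = flow × Ti = 0.6333 L/s × 0.68 s × 1000 mL/L = 430.64 mL.
R = (PIP − Pplat)/V̇ = (17.5 − 13.7) / 0.6333 = 3.8/0.6333 = 6.0 cmH2O·s/L.
C = Vt/(Pplat − PEEP) = 430.64 / (13.7 − 7) = 430.64/6.7 = 64.275 mL/cmH2O.
τ = R × C = 6.0 × 0.06428 L/cmH2O = 0.3857 s.
Fraction remaining = e^(−Te/τ) = e^(−0.50/0.3857) = 0.2735.
Trapped volume = 430.64 × 0.2735 = 117.78 mL.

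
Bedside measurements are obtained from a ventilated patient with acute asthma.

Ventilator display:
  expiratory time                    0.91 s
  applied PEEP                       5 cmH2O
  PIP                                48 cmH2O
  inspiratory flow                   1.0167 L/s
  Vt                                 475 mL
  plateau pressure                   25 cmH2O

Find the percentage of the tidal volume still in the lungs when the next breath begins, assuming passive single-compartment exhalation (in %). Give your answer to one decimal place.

R = (PIP − Pplat)/V̇ = (48 − 25) / 1.0167 = 23.0/1.0167 = 22.622 cmH2O·s/L.
C = Vt/(Pplat − PEEP) = 475.0 / (25 − 5) = 475.0/20.0 = 23.75 mL/cmH2O.
τ = R × C = 22.622 × 0.02375 L/cmH2O = 0.5373 s.
Fraction remaining at end-expiration = e^(−Te/τ) = e^(−0.91/0.5373) = 0.1838 → 18.38%.

18.4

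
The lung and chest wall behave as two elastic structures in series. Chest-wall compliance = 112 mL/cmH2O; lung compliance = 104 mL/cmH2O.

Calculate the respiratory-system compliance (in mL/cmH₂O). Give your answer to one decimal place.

Lung and chest wall are elastances in series: 1/Crs = 1/CL + 1/Ccw.
1/Crs = 1/104 + 1/112 = 0.01854.
Crs = 53.937 mL/cmH2O.

53.9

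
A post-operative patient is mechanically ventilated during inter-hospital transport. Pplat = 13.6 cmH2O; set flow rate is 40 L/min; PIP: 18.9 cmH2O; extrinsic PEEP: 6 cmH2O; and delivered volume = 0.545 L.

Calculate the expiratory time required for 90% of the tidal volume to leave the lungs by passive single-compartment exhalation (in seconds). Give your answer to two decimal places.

1.31

Flow: 40 L/min ÷ 60 = 0.6667 L/s.
R = (PIP − Pplat)/V̇ = (18.9 − 13.6) / 0.6667 = 5.3/0.6667 = 7.95 cmH2O·s/L.
C = Vt/(Pplat − PEEP) = 545.0 / (13.6 − 6) = 545.0/7.6 = 71.711 mL/cmH2O.
τ = R × C = 7.95 × 0.07171 L/cmH2O = 0.5701 s.
t = −τ·ln(1 − 0.90) = −0.5701·ln(0.1) = 1.313 s.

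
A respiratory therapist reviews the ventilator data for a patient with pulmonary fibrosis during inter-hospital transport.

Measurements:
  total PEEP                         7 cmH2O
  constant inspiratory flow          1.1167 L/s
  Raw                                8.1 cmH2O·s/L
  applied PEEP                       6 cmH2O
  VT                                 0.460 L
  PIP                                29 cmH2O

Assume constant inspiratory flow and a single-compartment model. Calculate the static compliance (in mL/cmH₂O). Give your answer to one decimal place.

35.5

Total PEEP = 7 cmH2O (set 6 + intrinsic 1); this is the baseline alveolar pressure.
Equation of motion (constant flow): PIP = Vt/C + R·V̇ + PEEP.
Vt/C = PIP − R·V̇ − PEEP = 29 − 8.1×1.1167 − 7 = 29 − 9.045 − 7 = 12.955 cmH2O.
C = Vt / 12.955 = 460 / 12.955 = 35.508 mL/cmH2O.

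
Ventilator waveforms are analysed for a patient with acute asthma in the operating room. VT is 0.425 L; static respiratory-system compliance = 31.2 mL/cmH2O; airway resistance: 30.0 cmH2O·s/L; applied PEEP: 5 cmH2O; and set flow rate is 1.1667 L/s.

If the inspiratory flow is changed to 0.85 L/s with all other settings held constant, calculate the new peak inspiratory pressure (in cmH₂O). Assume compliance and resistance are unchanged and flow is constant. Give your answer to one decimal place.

PIP = Vt/C + R·V̇ + PEEP (constant-flow equation of motion).
Only the resistive term changes: ΔPIP = R × ΔV̇ = 30.0 × (0.85 − 1.1667) = 30.0 × -0.3167 = -9.501 cmH2O.
Original PIP = 425/31.2 + 30.0×1.1667 + 5 = 53.623 cmH2O; new PIP = 53.623 + (-9.501) = 44.122 cmH2O.

44.1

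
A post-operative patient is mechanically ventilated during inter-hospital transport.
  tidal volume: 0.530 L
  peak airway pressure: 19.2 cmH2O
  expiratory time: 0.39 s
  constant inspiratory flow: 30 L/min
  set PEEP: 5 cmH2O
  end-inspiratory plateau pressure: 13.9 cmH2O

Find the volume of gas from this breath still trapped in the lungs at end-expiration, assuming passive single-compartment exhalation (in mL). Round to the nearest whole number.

286

Flow: 30 L/min ÷ 60 = 0.5 L/s.
R = (PIP − Pplat)/V̇ = (19.2 − 13.9) / 0.5 = 5.3/0.5 = 10.6 cmH2O·s/L.
C = Vt/(Pplat − PEEP) = 530.0 / (13.9 − 5) = 530.0/8.9 = 59.551 mL/cmH2O.
τ = R × C = 10.6 × 0.05955 L/cmH2O = 0.6312 s.
Fraction remaining = e^(−Te/τ) = e^(−0.39/0.6312) = 0.5391.
Trapped volume = 530.0 × 0.5391 = 285.72 mL.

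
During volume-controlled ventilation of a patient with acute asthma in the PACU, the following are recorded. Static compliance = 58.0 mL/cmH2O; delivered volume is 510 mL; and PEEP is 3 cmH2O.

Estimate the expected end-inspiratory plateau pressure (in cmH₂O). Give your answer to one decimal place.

Pplat = PEEP + Vt / Cstat = 3 + 510 / 58.0 = 3 + 8.793 = 11.793 cmH2O.

11.8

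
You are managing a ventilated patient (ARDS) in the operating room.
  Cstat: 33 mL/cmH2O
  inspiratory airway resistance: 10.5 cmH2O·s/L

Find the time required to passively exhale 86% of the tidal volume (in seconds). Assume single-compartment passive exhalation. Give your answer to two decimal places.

τ = R × C = 10.5 × 33 mL/cmH2O = 10.5 × 0.033 L/cmH2O = 0.3465 s.
Exhaled fraction f = 1 − e^(−t/τ) → t = −τ·ln(1 − f) = −0.3465·ln(0.14) = 0.6813 s.

0.68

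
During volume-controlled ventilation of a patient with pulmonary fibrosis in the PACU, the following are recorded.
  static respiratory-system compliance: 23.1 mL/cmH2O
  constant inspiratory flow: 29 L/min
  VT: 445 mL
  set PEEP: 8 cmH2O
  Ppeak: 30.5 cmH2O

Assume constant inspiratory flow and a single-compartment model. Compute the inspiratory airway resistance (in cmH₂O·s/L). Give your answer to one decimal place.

6.7

Flow: 29 L/min ÷ 60 = 0.4833 L/s.
Equation of motion (constant flow): PIP = Vt/C + R·V̇ + PEEP.
R·V̇ = PIP − Vt/C − PEEP = 30.5 − 445/23.1 − 8 = 30.5 − 19.264 − 8 = 3.236 cmH2O.
R = 3.236 / 0.4833 = 6.696 cmH2O·s/L.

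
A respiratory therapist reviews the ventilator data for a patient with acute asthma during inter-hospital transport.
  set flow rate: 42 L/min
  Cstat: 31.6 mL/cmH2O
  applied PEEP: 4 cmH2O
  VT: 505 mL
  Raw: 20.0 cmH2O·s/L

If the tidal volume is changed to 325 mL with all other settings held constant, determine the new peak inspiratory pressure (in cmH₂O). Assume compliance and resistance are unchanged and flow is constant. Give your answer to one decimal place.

28.3

Flow: 42 L/min ÷ 60 = 0.7 L/s.
PIP = Vt/C + R·V̇ + PEEP (constant-flow equation of motion).
Only the elastic term changes: ΔPIP = ΔVt / C = (325 − 505) / 31.6 = -5.696 cmH2O.
Original PIP = 505/31.6 + 20.0×0.7 + 4 = 33.981 cmH2O; new PIP = 33.981 + (-5.696) = 28.285 cmH2O.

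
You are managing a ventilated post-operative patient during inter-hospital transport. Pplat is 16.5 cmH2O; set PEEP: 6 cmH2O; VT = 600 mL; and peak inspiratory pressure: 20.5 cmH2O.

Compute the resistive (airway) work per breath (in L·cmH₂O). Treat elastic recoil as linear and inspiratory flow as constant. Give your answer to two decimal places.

2.40

With constant inspiratory flow the resistive pressure is constant at PIP − Pplat = 20.5 − 16.5 = 4.0 cmH2O, so resistive work = 4.0 × 0.600 = 2.4 L·cmH2O.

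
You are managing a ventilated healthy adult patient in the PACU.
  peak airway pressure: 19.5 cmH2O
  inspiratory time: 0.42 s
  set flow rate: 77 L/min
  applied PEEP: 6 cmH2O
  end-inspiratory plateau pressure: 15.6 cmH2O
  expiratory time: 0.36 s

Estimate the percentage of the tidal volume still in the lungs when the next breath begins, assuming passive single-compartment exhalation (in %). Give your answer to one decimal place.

Flow: 77 L/min ÷ 60 = 1.2833 L/s.
Vt = flow × Ti = 1.2833 L/s × 0.42 s × 1000 mL/L = 538.99 mL.
R = (PIP − Pplat)/V̇ = (19.5 − 15.6) / 1.2833 = 3.9/1.2833 = 3.039 cmH2O·s/L.
C = Vt/(Pplat − PEEP) = 538.99 / (15.6 − 6) = 538.99/9.6 = 56.145 mL/cmH2O.
τ = R × C = 3.039 × 0.05615 L/cmH2O = 0.1706 s.
Fraction remaining at end-expiration = e^(−Te/τ) = e^(−0.36/0.1706) = 0.1212 → 12.12%.

12.1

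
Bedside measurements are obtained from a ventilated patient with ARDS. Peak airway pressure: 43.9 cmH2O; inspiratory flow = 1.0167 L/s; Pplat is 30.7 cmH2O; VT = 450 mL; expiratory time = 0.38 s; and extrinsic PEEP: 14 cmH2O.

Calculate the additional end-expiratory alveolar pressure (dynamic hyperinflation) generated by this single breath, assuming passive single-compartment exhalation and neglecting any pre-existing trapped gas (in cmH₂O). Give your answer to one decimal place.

5.6

R = (PIP − Pplat)/V̇ = (43.9 − 30.7) / 1.0167 = 13.2/1.0167 = 12.983 cmH2O·s/L.
C = Vt/(Pplat − PEEP) = 450.0 / (30.7 − 14) = 450.0/16.7 = 26.946 mL/cmH2O.
τ = R × C = 12.983 × 0.02695 L/cmH2O = 0.3499 s.
Fraction remaining = e^(−Te/τ) = e^(−0.38/0.3499) = 0.3376; trapped volume = 450.0 × 0.3376 = 151.92 mL.
Additional alveolar pressure from trapping ≈ V_trapped / C = 151.92 / 26.946 = 5.638 cmH2O.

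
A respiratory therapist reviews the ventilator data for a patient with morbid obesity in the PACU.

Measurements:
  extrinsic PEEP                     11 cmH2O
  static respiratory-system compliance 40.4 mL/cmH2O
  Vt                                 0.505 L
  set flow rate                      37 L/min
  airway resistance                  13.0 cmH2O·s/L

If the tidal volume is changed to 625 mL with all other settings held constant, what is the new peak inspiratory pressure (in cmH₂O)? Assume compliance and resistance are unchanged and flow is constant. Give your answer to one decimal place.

34.5

Flow: 37 L/min ÷ 60 = 0.6167 L/s.
PIP = Vt/C + R·V̇ + PEEP (constant-flow equation of motion).
Only the elastic term changes: ΔPIP = ΔVt / C = (625 − 505) / 40.4 = 2.97 cmH2O.
Original PIP = 505/40.4 + 13.0×0.6167 + 11 = 31.517 cmH2O; new PIP = 31.517 + (2.97) = 34.487 cmH2O.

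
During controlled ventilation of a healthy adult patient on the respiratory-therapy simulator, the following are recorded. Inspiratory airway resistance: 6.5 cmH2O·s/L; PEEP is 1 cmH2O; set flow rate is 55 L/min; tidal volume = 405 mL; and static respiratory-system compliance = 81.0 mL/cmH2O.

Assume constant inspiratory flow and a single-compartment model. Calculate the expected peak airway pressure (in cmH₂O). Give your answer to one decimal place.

Flow: 55 L/min ÷ 60 = 0.9167 L/s.
Equation of motion (constant flow): PIP = Vt/C + R·V̇ + PEEP.
PIP = 405/81.0 + 6.5×0.9167 + 1 = 5.0 + 5.959 + 1 = 11.959 cmH2O.

12.0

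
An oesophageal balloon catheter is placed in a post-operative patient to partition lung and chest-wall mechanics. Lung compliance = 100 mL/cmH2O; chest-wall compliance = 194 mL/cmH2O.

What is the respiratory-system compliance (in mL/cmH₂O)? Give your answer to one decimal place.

66.0

Lung and chest wall are elastances in series: 1/Crs = 1/CL + 1/Ccw.
1/Crs = 1/100 + 1/194 = 0.01515.
Crs = 66.007 mL/cmH2O.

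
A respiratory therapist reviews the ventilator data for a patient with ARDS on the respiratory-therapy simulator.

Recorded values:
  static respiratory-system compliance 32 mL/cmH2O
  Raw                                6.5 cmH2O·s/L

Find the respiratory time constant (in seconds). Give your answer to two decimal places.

0.21

τ = R × C = 6.5 × 32 mL/cmH2O = 6.5 × 0.032 L/cmH2O = 0.208 s.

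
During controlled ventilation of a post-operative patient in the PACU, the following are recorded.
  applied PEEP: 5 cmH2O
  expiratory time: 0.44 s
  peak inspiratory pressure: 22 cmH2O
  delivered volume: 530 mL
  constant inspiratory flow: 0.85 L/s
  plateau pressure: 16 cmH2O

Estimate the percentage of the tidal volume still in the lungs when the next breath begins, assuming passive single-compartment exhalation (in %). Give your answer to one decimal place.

27.4

R = (PIP − Pplat)/V̇ = (22 − 16) / 0.85 = 6.0/0.85 = 7.059 cmH2O·s/L.
C = Vt/(Pplat − PEEP) = 530.0 / (16 − 5) = 530.0/11.0 = 48.182 mL/cmH2O.
τ = R × C = 7.059 × 0.04818 L/cmH2O = 0.3401 s.
Fraction remaining at end-expiration = e^(−Te/τ) = e^(−0.44/0.3401) = 0.2742 → 27.42%.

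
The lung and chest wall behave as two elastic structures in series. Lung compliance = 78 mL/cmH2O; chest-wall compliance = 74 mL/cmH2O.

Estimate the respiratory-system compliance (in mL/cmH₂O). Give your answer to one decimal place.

38.0

Lung and chest wall are elastances in series: 1/Crs = 1/CL + 1/Ccw.
1/Crs = 1/78 + 1/74 = 0.02633.
Crs = 37.979 mL/cmH2O.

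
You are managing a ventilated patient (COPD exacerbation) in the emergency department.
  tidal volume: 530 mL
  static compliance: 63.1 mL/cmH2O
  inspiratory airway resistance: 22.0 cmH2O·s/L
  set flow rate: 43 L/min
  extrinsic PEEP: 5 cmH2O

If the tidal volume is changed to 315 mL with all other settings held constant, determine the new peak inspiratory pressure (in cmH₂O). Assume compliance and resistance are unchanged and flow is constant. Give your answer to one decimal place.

Flow: 43 L/min ÷ 60 = 0.7167 L/s.
PIP = Vt/C + R·V̇ + PEEP (constant-flow equation of motion).
Only the elastic term changes: ΔPIP = ΔVt / C = (315 − 530) / 63.1 = -3.407 cmH2O.
Original PIP = 530/63.1 + 22.0×0.7167 + 5 = 29.167 cmH2O; new PIP = 29.167 + (-3.407) = 25.76 cmH2O.

25.8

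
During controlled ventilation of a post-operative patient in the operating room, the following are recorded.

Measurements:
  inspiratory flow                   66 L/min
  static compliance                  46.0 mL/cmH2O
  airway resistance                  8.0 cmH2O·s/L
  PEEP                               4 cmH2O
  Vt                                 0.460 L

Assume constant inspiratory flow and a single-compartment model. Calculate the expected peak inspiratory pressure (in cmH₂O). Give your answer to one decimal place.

Flow: 66 L/min ÷ 60 = 1.1 L/s.
Equation of motion (constant flow): PIP = Vt/C + R·V̇ + PEEP.
PIP = 460/46.0 + 8.0×1.1 + 4 = 10.0 + 8.8 + 4 = 22.8 cmH2O.

22.8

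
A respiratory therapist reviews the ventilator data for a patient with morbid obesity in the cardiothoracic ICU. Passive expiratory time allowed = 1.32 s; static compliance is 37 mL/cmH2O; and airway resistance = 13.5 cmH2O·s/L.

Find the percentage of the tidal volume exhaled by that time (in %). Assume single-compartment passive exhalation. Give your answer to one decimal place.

92.9

τ = R × C = 13.5 × 37 mL/cmH2O = 13.5 × 0.037 L/cmH2O = 0.4995 s.
Passive exhalation: V(t)/V₀ = e^(−t/τ) = e^(−1.32/0.4995) = 0.07117.
Fraction exhaled = 1 − 0.07117 = 0.9288 → 92.88%.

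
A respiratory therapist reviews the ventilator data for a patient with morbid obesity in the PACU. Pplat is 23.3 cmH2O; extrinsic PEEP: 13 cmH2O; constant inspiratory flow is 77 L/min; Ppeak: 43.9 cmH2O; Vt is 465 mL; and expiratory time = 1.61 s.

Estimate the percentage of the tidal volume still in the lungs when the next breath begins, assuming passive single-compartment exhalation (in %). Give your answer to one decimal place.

10.8

Flow: 77 L/min ÷ 60 = 1.2833 L/s.
R = (PIP − Pplat)/V̇ = (43.9 − 23.3) / 1.2833 = 20.6/1.2833 = 16.052 cmH2O·s/L.
C = Vt/(Pplat − PEEP) = 465.0 / (23.3 − 13) = 465.0/10.3 = 45.146 mL/cmH2O.
τ = R × C = 16.052 × 0.04515 L/cmH2O = 0.7247 s.
Fraction remaining at end-expiration = e^(−Te/τ) = e^(−1.61/0.7247) = 0.1084 → 10.84%.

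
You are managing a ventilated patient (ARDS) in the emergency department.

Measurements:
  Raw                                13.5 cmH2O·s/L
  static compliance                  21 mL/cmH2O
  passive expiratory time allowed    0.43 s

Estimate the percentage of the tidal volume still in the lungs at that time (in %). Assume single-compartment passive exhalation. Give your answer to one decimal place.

21.9

τ = R × C = 13.5 × 21 mL/cmH2O = 13.5 × 0.021 L/cmH2O = 0.2835 s.
Passive exhalation: V(t)/V₀ = e^(−t/τ) = e^(−0.43/0.2835) = 0.2194.
Fraction remaining = 0.2194 → 21.94%.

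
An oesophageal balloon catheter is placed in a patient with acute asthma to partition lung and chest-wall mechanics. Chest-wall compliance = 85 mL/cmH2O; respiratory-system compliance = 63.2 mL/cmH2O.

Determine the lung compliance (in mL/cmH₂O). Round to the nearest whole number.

246

1/CL = 1/Crs − 1/Ccw.
1/CL = 1/63.2 − 1/85 = 0.004058.
CL = 246.43 mL/cmH2O.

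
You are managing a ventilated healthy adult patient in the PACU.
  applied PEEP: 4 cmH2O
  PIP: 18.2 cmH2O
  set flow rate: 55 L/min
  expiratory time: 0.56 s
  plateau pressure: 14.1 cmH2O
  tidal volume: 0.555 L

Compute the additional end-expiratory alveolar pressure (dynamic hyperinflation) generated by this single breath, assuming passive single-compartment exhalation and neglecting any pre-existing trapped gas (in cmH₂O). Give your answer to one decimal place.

1.0

Flow: 55 L/min ÷ 60 = 0.9167 L/s.
R = (PIP − Pplat)/V̇ = (18.2 − 14.1) / 0.9167 = 4.1/0.9167 = 4.473 cmH2O·s/L.
C = Vt/(Pplat − PEEP) = 555.0 / (14.1 − 4) = 555.0/10.1 = 54.95 mL/cmH2O.
τ = R × C = 4.473 × 0.05495 L/cmH2O = 0.2458 s.
Fraction remaining = e^(−Te/τ) = e^(−0.56/0.2458) = 0.1025; trapped volume = 555.0 × 0.1025 = 56.888 mL.
Additional alveolar pressure from trapping ≈ V_trapped / C = 56.888 / 54.95 = 1.035 cmH2O.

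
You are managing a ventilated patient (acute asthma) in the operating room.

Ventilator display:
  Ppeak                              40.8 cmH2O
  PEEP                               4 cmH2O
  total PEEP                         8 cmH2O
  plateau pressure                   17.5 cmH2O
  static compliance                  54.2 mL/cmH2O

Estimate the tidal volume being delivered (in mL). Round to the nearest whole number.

End-expiratory occlusion gives total PEEP = 8 cmH2O (intrinsic PEEP = 8 − 4 = 4). Use total PEEP for the elastic gradient.
Vt = Cstat × (Pplat − PEEPtotal) = 54.2 × (17.5 − 8) = 54.2 × 9.5 = 514.9 mL.

515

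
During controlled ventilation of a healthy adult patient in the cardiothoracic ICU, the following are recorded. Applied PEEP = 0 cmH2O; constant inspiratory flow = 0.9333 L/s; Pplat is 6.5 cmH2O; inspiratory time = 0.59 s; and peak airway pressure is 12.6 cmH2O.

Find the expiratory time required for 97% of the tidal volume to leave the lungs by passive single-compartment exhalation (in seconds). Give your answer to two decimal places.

1.94

Vt = flow × Ti = 0.9333 L/s × 0.59 s × 1000 mL/L = 550.65 mL.
R = (PIP − Pplat)/V̇ = (12.6 − 6.5) / 0.9333 = 6.1/0.9333 = 6.536 cmH2O·s/L.
C = Vt/(Pplat − PEEP) = 550.65 / (6.5 − 0) = 550.65/6.5 = 84.715 mL/cmH2O.
τ = R × C = 6.536 × 0.08472 L/cmH2O = 0.5537 s.
t = −τ·ln(1 − 0.97) = −0.5537·ln(0.03) = 1.942 s.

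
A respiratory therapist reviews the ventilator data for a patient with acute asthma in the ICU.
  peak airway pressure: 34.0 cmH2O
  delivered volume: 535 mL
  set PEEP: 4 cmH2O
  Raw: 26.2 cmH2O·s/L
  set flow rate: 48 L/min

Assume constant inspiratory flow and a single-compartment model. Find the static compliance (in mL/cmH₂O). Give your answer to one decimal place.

Flow: 48 L/min ÷ 60 = 0.8 L/s.
Equation of motion (constant flow): PIP = Vt/C + R·V̇ + PEEP.
Vt/C = PIP − R·V̇ − PEEP = 34.0 − 26.2×0.8 − 4 = 34.0 − 20.96 − 4 = 9.04 cmH2O.
C = Vt / 9.04 = 535 / 9.04 = 59.181 mL/cmH2O.

59.2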